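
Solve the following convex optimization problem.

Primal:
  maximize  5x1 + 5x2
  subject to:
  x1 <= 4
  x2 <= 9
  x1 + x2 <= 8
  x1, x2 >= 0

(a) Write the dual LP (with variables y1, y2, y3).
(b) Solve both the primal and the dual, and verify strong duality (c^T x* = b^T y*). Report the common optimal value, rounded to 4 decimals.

The standard primal-dual pair for 'max c^T x s.t. A x <= b, x >= 0' is:
  Dual:  min b^T y  s.t.  A^T y >= c,  y >= 0.

So the dual LP is:
  minimize  4y1 + 9y2 + 8y3
  subject to:
    y1 + y3 >= 5
    y2 + y3 >= 5
    y1, y2, y3 >= 0

Solving the primal: x* = (0, 8).
  primal value c^T x* = 40.
Solving the dual: y* = (0, 0, 5).
  dual value b^T y* = 40.
Strong duality: c^T x* = b^T y*. Confirmed.

40


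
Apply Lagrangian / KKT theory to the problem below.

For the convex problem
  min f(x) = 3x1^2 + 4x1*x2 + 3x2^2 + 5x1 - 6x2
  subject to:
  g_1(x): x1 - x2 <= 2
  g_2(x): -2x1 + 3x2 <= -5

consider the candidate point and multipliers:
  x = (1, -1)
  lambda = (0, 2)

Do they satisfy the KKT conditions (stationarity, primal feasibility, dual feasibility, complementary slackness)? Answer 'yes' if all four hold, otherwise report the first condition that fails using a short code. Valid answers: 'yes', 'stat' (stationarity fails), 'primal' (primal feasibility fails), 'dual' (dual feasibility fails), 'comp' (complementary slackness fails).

Gradient of f: grad f(x) = Q x + c = (7, -8)
Constraint values g_i(x) = a_i^T x - b_i:
  g_1((1, -1)) = 0
  g_2((1, -1)) = 0
Stationarity residual: grad f(x) + sum_i lambda_i a_i = (3, -2)
  -> stationarity FAILS
Primal feasibility (all g_i <= 0): OK
Dual feasibility (all lambda_i >= 0): OK
Complementary slackness (lambda_i * g_i(x) = 0 for all i): OK

Verdict: the first failing condition is stationarity -> stat.

stat


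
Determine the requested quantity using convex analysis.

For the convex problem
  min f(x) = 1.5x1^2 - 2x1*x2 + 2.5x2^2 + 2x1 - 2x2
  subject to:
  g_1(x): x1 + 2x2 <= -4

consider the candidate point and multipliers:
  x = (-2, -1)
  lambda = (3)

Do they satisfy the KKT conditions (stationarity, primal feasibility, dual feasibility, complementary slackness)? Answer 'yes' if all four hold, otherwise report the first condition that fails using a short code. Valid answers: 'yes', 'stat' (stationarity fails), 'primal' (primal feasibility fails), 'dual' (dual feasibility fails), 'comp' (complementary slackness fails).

Gradient of f: grad f(x) = Q x + c = (-2, -3)
Constraint values g_i(x) = a_i^T x - b_i:
  g_1((-2, -1)) = 0
Stationarity residual: grad f(x) + sum_i lambda_i a_i = (1, 3)
  -> stationarity FAILS
Primal feasibility (all g_i <= 0): OK
Dual feasibility (all lambda_i >= 0): OK
Complementary slackness (lambda_i * g_i(x) = 0 for all i): OK

Verdict: the first failing condition is stationarity -> stat.

stat


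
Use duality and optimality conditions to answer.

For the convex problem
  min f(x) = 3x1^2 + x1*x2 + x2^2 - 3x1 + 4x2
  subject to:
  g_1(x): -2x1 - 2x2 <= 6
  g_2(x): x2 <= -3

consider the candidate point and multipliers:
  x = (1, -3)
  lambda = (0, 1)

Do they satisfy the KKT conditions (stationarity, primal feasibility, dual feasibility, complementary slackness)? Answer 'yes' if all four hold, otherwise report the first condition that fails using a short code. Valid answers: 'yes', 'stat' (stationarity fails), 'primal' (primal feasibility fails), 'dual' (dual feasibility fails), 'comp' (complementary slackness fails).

Gradient of f: grad f(x) = Q x + c = (0, -1)
Constraint values g_i(x) = a_i^T x - b_i:
  g_1((1, -3)) = -2
  g_2((1, -3)) = 0
Stationarity residual: grad f(x) + sum_i lambda_i a_i = (0, 0)
  -> stationarity OK
Primal feasibility (all g_i <= 0): OK
Dual feasibility (all lambda_i >= 0): OK
Complementary slackness (lambda_i * g_i(x) = 0 for all i): OK

Verdict: yes, KKT holds.

yes


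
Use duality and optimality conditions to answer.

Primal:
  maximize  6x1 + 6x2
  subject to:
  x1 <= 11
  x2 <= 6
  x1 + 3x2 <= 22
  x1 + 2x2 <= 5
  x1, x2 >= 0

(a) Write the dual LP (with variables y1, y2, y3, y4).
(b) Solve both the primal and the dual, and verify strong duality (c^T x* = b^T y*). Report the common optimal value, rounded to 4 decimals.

The standard primal-dual pair for 'max c^T x s.t. A x <= b, x >= 0' is:
  Dual:  min b^T y  s.t.  A^T y >= c,  y >= 0.

So the dual LP is:
  minimize  11y1 + 6y2 + 22y3 + 5y4
  subject to:
    y1 + y3 + y4 >= 6
    y2 + 3y3 + 2y4 >= 6
    y1, y2, y3, y4 >= 0

Solving the primal: x* = (5, 0).
  primal value c^T x* = 30.
Solving the dual: y* = (0, 0, 0, 6).
  dual value b^T y* = 30.
Strong duality: c^T x* = b^T y*. Confirmed.

30


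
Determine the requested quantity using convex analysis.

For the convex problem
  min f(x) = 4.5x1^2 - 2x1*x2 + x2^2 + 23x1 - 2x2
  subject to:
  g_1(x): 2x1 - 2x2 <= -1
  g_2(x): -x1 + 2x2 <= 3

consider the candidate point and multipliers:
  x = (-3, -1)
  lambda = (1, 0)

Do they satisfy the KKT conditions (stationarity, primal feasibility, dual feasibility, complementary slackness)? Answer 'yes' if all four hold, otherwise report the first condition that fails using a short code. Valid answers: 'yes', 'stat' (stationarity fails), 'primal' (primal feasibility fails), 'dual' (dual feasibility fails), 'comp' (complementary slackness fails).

Gradient of f: grad f(x) = Q x + c = (-2, 2)
Constraint values g_i(x) = a_i^T x - b_i:
  g_1((-3, -1)) = -3
  g_2((-3, -1)) = -2
Stationarity residual: grad f(x) + sum_i lambda_i a_i = (0, 0)
  -> stationarity OK
Primal feasibility (all g_i <= 0): OK
Dual feasibility (all lambda_i >= 0): OK
Complementary slackness (lambda_i * g_i(x) = 0 for all i): FAILS

Verdict: the first failing condition is complementary_slackness -> comp.

comp


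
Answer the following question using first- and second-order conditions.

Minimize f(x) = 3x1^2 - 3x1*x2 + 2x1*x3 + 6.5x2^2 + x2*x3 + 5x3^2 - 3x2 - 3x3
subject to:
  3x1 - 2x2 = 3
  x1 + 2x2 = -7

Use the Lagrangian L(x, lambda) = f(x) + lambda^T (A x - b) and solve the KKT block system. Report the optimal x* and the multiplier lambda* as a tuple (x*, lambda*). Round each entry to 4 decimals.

Form the Lagrangian:
  L(x, lambda) = (1/2) x^T Q x + c^T x + lambda^T (A x - b)
Stationarity (grad_x L = 0): Q x + c + A^T lambda = 0.
Primal feasibility: A x = b.

This gives the KKT block system:
  [ Q   A^T ] [ x     ]   [-c ]
  [ A    0  ] [ lambda ] = [ b ]

Solving the linear system:
  x*      = (-1, -3, 0.8)
  lambda* = (-5.925, 13.175)
  f(x*)   = 58.3

x* = (-1, -3, 0.8), lambda* = (-5.925, 13.175)


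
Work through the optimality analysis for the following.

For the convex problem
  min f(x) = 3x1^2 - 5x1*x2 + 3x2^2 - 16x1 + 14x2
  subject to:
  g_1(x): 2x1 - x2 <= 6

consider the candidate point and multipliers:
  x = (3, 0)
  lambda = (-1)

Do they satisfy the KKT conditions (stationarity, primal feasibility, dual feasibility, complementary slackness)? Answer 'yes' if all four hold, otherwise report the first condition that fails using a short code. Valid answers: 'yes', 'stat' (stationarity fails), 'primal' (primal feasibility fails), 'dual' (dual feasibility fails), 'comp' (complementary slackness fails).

Gradient of f: grad f(x) = Q x + c = (2, -1)
Constraint values g_i(x) = a_i^T x - b_i:
  g_1((3, 0)) = 0
Stationarity residual: grad f(x) + sum_i lambda_i a_i = (0, 0)
  -> stationarity OK
Primal feasibility (all g_i <= 0): OK
Dual feasibility (all lambda_i >= 0): FAILS
Complementary slackness (lambda_i * g_i(x) = 0 for all i): OK

Verdict: the first failing condition is dual_feasibility -> dual.

dual


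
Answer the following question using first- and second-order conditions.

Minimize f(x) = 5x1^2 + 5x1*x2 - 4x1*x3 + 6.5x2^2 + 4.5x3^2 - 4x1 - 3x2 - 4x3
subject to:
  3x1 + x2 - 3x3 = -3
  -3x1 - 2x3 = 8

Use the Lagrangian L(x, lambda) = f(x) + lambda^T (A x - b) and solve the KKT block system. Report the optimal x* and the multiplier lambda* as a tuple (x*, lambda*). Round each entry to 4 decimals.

Form the Lagrangian:
  L(x, lambda) = (1/2) x^T Q x + c^T x + lambda^T (A x - b)
Stationarity (grad_x L = 0): Q x + c + A^T lambda = 0.
Primal feasibility: A x = b.

This gives the KKT block system:
  [ Q   A^T ] [ x     ]   [-c ]
  [ A    0  ] [ lambda ] = [ b ]

Solving the linear system:
  x*      = (-2.1217, 0.9127, -0.8175)
  lambda* = (1.7437, -4.0508)
  f(x*)   = 23.3282

x* = (-2.1217, 0.9127, -0.8175), lambda* = (1.7437, -4.0508)


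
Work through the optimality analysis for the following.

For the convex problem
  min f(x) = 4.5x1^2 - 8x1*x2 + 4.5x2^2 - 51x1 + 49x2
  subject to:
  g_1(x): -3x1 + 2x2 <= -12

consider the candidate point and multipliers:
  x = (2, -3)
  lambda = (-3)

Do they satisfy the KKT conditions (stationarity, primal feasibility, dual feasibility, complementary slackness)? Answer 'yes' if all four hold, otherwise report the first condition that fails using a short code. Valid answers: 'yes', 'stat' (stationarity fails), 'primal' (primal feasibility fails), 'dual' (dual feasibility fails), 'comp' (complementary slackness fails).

Gradient of f: grad f(x) = Q x + c = (-9, 6)
Constraint values g_i(x) = a_i^T x - b_i:
  g_1((2, -3)) = 0
Stationarity residual: grad f(x) + sum_i lambda_i a_i = (0, 0)
  -> stationarity OK
Primal feasibility (all g_i <= 0): OK
Dual feasibility (all lambda_i >= 0): FAILS
Complementary slackness (lambda_i * g_i(x) = 0 for all i): OK

Verdict: the first failing condition is dual_feasibility -> dual.

dual


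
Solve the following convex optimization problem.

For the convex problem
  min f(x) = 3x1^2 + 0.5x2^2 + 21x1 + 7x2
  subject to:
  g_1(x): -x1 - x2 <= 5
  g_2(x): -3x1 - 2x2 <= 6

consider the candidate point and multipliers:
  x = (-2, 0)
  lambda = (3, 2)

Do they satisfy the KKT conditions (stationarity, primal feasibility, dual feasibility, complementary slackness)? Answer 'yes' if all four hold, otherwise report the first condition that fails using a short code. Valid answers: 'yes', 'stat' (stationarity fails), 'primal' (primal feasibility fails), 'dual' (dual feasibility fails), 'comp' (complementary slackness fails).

Gradient of f: grad f(x) = Q x + c = (9, 7)
Constraint values g_i(x) = a_i^T x - b_i:
  g_1((-2, 0)) = -3
  g_2((-2, 0)) = 0
Stationarity residual: grad f(x) + sum_i lambda_i a_i = (0, 0)
  -> stationarity OK
Primal feasibility (all g_i <= 0): OK
Dual feasibility (all lambda_i >= 0): OK
Complementary slackness (lambda_i * g_i(x) = 0 for all i): FAILS

Verdict: the first failing condition is complementary_slackness -> comp.

comp


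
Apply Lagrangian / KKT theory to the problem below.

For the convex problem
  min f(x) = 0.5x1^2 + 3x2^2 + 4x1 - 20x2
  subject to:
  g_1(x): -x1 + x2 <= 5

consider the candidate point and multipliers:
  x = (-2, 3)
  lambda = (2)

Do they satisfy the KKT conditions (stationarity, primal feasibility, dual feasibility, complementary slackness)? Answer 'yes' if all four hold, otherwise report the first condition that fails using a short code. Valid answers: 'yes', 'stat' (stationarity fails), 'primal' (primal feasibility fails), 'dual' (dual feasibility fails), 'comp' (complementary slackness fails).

Gradient of f: grad f(x) = Q x + c = (2, -2)
Constraint values g_i(x) = a_i^T x - b_i:
  g_1((-2, 3)) = 0
Stationarity residual: grad f(x) + sum_i lambda_i a_i = (0, 0)
  -> stationarity OK
Primal feasibility (all g_i <= 0): OK
Dual feasibility (all lambda_i >= 0): OK
Complementary slackness (lambda_i * g_i(x) = 0 for all i): OK

Verdict: yes, KKT holds.

yes


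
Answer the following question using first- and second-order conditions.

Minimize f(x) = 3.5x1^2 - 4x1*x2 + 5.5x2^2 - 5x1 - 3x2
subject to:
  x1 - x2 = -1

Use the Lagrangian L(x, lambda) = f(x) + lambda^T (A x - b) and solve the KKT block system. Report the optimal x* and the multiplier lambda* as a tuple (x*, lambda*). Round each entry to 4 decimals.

Form the Lagrangian:
  L(x, lambda) = (1/2) x^T Q x + c^T x + lambda^T (A x - b)
Stationarity (grad_x L = 0): Q x + c + A^T lambda = 0.
Primal feasibility: A x = b.

This gives the KKT block system:
  [ Q   A^T ] [ x     ]   [-c ]
  [ A    0  ] [ lambda ] = [ b ]

Solving the linear system:
  x*      = (0.1, 1.1)
  lambda* = (8.7)
  f(x*)   = 2.45

x* = (0.1, 1.1), lambda* = (8.7)


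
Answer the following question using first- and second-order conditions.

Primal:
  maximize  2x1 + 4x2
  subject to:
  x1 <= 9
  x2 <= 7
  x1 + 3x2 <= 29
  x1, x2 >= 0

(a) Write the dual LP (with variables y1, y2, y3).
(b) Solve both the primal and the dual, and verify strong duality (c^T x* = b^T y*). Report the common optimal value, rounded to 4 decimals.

The standard primal-dual pair for 'max c^T x s.t. A x <= b, x >= 0' is:
  Dual:  min b^T y  s.t.  A^T y >= c,  y >= 0.

So the dual LP is:
  minimize  9y1 + 7y2 + 29y3
  subject to:
    y1 + y3 >= 2
    y2 + 3y3 >= 4
    y1, y2, y3 >= 0

Solving the primal: x* = (9, 6.6667).
  primal value c^T x* = 44.6667.
Solving the dual: y* = (0.6667, 0, 1.3333).
  dual value b^T y* = 44.6667.
Strong duality: c^T x* = b^T y*. Confirmed.

44.6667


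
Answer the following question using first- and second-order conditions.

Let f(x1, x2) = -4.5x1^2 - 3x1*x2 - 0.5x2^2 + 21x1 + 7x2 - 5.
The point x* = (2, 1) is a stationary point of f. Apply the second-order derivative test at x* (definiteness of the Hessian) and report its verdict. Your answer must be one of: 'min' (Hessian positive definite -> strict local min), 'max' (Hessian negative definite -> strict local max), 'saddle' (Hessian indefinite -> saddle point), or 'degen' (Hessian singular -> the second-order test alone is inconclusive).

Compute the Hessian H = grad^2 f:
  H = [[-9, -3], [-3, -1]]
Verify stationarity: grad f(x*) = H x* + g = (0, 0).
Eigenvalues of H: -10, 0.
H has a zero eigenvalue (singular; negative semidefinite but not definite), so H is neither positive definite, negative definite, nor indefinite. The second-order test alone is inconclusive -> degen.
(Indeed, f is constant along the null direction of H through x*, so x* is not a strict local extremum.)

degen


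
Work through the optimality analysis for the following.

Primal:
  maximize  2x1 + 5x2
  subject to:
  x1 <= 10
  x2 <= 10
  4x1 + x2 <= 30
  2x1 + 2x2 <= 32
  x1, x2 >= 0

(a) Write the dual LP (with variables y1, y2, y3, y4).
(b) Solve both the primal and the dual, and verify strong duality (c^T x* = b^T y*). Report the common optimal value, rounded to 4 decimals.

The standard primal-dual pair for 'max c^T x s.t. A x <= b, x >= 0' is:
  Dual:  min b^T y  s.t.  A^T y >= c,  y >= 0.

So the dual LP is:
  minimize  10y1 + 10y2 + 30y3 + 32y4
  subject to:
    y1 + 4y3 + 2y4 >= 2
    y2 + y3 + 2y4 >= 5
    y1, y2, y3, y4 >= 0

Solving the primal: x* = (5, 10).
  primal value c^T x* = 60.
Solving the dual: y* = (0, 4.5, 0.5, 0).
  dual value b^T y* = 60.
Strong duality: c^T x* = b^T y*. Confirmed.

60


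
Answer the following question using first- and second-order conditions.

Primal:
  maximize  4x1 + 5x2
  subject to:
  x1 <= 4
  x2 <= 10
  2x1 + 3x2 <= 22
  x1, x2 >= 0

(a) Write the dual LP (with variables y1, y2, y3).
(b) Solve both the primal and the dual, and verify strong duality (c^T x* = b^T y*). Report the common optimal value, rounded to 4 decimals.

The standard primal-dual pair for 'max c^T x s.t. A x <= b, x >= 0' is:
  Dual:  min b^T y  s.t.  A^T y >= c,  y >= 0.

So the dual LP is:
  minimize  4y1 + 10y2 + 22y3
  subject to:
    y1 + 2y3 >= 4
    y2 + 3y3 >= 5
    y1, y2, y3 >= 0

Solving the primal: x* = (4, 4.6667).
  primal value c^T x* = 39.3333.
Solving the dual: y* = (0.6667, 0, 1.6667).
  dual value b^T y* = 39.3333.
Strong duality: c^T x* = b^T y*. Confirmed.

39.3333


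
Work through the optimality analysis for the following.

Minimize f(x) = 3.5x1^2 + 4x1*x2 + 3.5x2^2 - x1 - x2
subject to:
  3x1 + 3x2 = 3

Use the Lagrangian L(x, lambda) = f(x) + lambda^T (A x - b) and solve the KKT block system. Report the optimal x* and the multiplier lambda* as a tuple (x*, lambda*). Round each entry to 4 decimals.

Form the Lagrangian:
  L(x, lambda) = (1/2) x^T Q x + c^T x + lambda^T (A x - b)
Stationarity (grad_x L = 0): Q x + c + A^T lambda = 0.
Primal feasibility: A x = b.

This gives the KKT block system:
  [ Q   A^T ] [ x     ]   [-c ]
  [ A    0  ] [ lambda ] = [ b ]

Solving the linear system:
  x*      = (0.5, 0.5)
  lambda* = (-1.5)
  f(x*)   = 1.75

x* = (0.5, 0.5), lambda* = (-1.5)


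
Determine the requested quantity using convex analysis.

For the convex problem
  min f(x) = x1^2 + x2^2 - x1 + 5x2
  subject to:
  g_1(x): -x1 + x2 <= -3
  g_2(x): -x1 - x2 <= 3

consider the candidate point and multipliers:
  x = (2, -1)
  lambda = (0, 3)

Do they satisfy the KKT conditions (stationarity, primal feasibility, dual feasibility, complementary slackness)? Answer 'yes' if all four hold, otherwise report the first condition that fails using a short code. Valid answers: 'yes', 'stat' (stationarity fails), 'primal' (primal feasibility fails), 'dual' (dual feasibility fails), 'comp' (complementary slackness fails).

Gradient of f: grad f(x) = Q x + c = (3, 3)
Constraint values g_i(x) = a_i^T x - b_i:
  g_1((2, -1)) = 0
  g_2((2, -1)) = -4
Stationarity residual: grad f(x) + sum_i lambda_i a_i = (0, 0)
  -> stationarity OK
Primal feasibility (all g_i <= 0): OK
Dual feasibility (all lambda_i >= 0): OK
Complementary slackness (lambda_i * g_i(x) = 0 for all i): FAILS

Verdict: the first failing condition is complementary_slackness -> comp.

comp


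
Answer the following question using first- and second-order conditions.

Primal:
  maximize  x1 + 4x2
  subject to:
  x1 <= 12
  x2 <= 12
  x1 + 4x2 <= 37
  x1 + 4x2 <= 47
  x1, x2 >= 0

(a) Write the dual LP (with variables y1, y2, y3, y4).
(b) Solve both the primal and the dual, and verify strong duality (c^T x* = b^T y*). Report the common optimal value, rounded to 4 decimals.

The standard primal-dual pair for 'max c^T x s.t. A x <= b, x >= 0' is:
  Dual:  min b^T y  s.t.  A^T y >= c,  y >= 0.

So the dual LP is:
  minimize  12y1 + 12y2 + 37y3 + 47y4
  subject to:
    y1 + y3 + y4 >= 1
    y2 + 4y3 + 4y4 >= 4
    y1, y2, y3, y4 >= 0

Solving the primal: x* = (0, 9.25).
  primal value c^T x* = 37.
Solving the dual: y* = (0, 0, 1, 0).
  dual value b^T y* = 37.
Strong duality: c^T x* = b^T y*. Confirmed.

37


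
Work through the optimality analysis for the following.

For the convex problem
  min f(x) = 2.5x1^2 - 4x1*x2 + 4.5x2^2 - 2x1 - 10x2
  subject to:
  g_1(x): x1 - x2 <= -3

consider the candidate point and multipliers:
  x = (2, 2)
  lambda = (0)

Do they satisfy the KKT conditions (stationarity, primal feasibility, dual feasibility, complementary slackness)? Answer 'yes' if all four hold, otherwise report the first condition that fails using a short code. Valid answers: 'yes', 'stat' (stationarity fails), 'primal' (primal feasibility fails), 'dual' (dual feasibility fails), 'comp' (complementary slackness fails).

Gradient of f: grad f(x) = Q x + c = (0, 0)
Constraint values g_i(x) = a_i^T x - b_i:
  g_1((2, 2)) = 3
Stationarity residual: grad f(x) + sum_i lambda_i a_i = (0, 0)
  -> stationarity OK
Primal feasibility (all g_i <= 0): FAILS
Dual feasibility (all lambda_i >= 0): OK
Complementary slackness (lambda_i * g_i(x) = 0 for all i): OK

Verdict: the first failing condition is primal_feasibility -> primal.

primal


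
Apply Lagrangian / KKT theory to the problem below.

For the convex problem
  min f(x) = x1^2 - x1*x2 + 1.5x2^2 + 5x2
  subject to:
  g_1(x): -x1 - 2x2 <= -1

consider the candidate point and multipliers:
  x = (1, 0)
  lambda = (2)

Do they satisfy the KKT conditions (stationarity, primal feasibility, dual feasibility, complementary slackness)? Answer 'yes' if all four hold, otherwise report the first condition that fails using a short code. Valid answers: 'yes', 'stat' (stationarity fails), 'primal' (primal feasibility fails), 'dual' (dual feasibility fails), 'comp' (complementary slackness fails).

Gradient of f: grad f(x) = Q x + c = (2, 4)
Constraint values g_i(x) = a_i^T x - b_i:
  g_1((1, 0)) = 0
Stationarity residual: grad f(x) + sum_i lambda_i a_i = (0, 0)
  -> stationarity OK
Primal feasibility (all g_i <= 0): OK
Dual feasibility (all lambda_i >= 0): OK
Complementary slackness (lambda_i * g_i(x) = 0 for all i): OK

Verdict: yes, KKT holds.

yes


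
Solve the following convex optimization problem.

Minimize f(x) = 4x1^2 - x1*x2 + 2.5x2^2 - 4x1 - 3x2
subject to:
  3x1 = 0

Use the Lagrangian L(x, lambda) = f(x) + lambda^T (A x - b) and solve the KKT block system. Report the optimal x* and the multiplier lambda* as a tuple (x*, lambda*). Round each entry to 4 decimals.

Form the Lagrangian:
  L(x, lambda) = (1/2) x^T Q x + c^T x + lambda^T (A x - b)
Stationarity (grad_x L = 0): Q x + c + A^T lambda = 0.
Primal feasibility: A x = b.

This gives the KKT block system:
  [ Q   A^T ] [ x     ]   [-c ]
  [ A    0  ] [ lambda ] = [ b ]

Solving the linear system:
  x*      = (0, 0.6)
  lambda* = (1.5333)
  f(x*)   = -0.9

x* = (0, 0.6), lambda* = (1.5333)


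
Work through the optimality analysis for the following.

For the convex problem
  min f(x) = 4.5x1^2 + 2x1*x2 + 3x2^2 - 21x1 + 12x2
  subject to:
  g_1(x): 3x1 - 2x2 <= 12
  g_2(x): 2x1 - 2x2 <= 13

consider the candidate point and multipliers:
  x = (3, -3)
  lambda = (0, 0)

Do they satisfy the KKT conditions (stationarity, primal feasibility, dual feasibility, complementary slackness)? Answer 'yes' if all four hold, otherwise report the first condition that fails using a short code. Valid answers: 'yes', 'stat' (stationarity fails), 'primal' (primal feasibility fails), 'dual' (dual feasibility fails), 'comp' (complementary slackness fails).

Gradient of f: grad f(x) = Q x + c = (0, 0)
Constraint values g_i(x) = a_i^T x - b_i:
  g_1((3, -3)) = 3
  g_2((3, -3)) = -1
Stationarity residual: grad f(x) + sum_i lambda_i a_i = (0, 0)
  -> stationarity OK
Primal feasibility (all g_i <= 0): FAILS
Dual feasibility (all lambda_i >= 0): OK
Complementary slackness (lambda_i * g_i(x) = 0 for all i): OK

Verdict: the first failing condition is primal_feasibility -> primal.

primal


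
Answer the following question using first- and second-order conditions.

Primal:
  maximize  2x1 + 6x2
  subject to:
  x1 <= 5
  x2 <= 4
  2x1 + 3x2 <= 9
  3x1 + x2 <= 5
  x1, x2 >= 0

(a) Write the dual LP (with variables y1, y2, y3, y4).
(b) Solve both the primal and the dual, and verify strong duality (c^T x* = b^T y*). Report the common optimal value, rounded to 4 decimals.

The standard primal-dual pair for 'max c^T x s.t. A x <= b, x >= 0' is:
  Dual:  min b^T y  s.t.  A^T y >= c,  y >= 0.

So the dual LP is:
  minimize  5y1 + 4y2 + 9y3 + 5y4
  subject to:
    y1 + 2y3 + 3y4 >= 2
    y2 + 3y3 + y4 >= 6
    y1, y2, y3, y4 >= 0

Solving the primal: x* = (0, 3).
  primal value c^T x* = 18.
Solving the dual: y* = (0, 0, 2, 0).
  dual value b^T y* = 18.
Strong duality: c^T x* = b^T y*. Confirmed.

18


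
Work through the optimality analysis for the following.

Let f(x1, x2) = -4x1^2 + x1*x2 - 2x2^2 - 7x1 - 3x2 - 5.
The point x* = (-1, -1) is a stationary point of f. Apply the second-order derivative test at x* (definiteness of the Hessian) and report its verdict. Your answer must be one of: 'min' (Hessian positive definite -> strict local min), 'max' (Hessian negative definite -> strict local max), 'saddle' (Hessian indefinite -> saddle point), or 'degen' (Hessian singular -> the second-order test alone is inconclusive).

Compute the Hessian H = grad^2 f:
  H = [[-8, 1], [1, -4]]
Verify stationarity: grad f(x*) = H x* + g = (0, 0).
Eigenvalues of H: -8.2361, -3.7639.
Both eigenvalues < 0, so H is negative definite -> x* is a strict local max.

max


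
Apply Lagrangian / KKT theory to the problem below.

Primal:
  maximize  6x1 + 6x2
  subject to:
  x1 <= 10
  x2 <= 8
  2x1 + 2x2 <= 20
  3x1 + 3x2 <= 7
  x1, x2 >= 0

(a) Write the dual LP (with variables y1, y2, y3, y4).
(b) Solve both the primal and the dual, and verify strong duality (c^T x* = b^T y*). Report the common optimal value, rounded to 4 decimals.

The standard primal-dual pair for 'max c^T x s.t. A x <= b, x >= 0' is:
  Dual:  min b^T y  s.t.  A^T y >= c,  y >= 0.

So the dual LP is:
  minimize  10y1 + 8y2 + 20y3 + 7y4
  subject to:
    y1 + 2y3 + 3y4 >= 6
    y2 + 2y3 + 3y4 >= 6
    y1, y2, y3, y4 >= 0

Solving the primal: x* = (2.3333, 0).
  primal value c^T x* = 14.
Solving the dual: y* = (0, 0, 0, 2).
  dual value b^T y* = 14.
Strong duality: c^T x* = b^T y*. Confirmed.

14


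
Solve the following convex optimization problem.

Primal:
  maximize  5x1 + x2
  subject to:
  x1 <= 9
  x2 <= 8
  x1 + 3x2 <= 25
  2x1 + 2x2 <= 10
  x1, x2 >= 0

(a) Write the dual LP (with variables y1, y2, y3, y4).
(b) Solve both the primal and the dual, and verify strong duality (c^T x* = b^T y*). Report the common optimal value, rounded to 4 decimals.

The standard primal-dual pair for 'max c^T x s.t. A x <= b, x >= 0' is:
  Dual:  min b^T y  s.t.  A^T y >= c,  y >= 0.

So the dual LP is:
  minimize  9y1 + 8y2 + 25y3 + 10y4
  subject to:
    y1 + y3 + 2y4 >= 5
    y2 + 3y3 + 2y4 >= 1
    y1, y2, y3, y4 >= 0

Solving the primal: x* = (5, 0).
  primal value c^T x* = 25.
Solving the dual: y* = (0, 0, 0, 2.5).
  dual value b^T y* = 25.
Strong duality: c^T x* = b^T y*. Confirmed.

25


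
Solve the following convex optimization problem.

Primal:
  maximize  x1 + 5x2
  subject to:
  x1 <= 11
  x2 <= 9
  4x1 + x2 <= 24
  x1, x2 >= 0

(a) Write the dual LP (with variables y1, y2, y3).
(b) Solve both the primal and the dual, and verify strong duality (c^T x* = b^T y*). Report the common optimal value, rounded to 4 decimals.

The standard primal-dual pair for 'max c^T x s.t. A x <= b, x >= 0' is:
  Dual:  min b^T y  s.t.  A^T y >= c,  y >= 0.

So the dual LP is:
  minimize  11y1 + 9y2 + 24y3
  subject to:
    y1 + 4y3 >= 1
    y2 + y3 >= 5
    y1, y2, y3 >= 0

Solving the primal: x* = (3.75, 9).
  primal value c^T x* = 48.75.
Solving the dual: y* = (0, 4.75, 0.25).
  dual value b^T y* = 48.75.
Strong duality: c^T x* = b^T y*. Confirmed.

48.75


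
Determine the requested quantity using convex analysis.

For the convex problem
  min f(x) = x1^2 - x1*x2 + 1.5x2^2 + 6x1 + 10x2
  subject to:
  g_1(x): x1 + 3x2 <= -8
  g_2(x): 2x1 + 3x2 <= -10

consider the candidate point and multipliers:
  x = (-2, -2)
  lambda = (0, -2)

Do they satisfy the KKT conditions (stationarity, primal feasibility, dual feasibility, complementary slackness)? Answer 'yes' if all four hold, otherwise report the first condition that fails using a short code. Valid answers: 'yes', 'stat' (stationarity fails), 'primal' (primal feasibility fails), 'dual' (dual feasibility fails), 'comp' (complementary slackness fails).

Gradient of f: grad f(x) = Q x + c = (4, 6)
Constraint values g_i(x) = a_i^T x - b_i:
  g_1((-2, -2)) = 0
  g_2((-2, -2)) = 0
Stationarity residual: grad f(x) + sum_i lambda_i a_i = (0, 0)
  -> stationarity OK
Primal feasibility (all g_i <= 0): OK
Dual feasibility (all lambda_i >= 0): FAILS
Complementary slackness (lambda_i * g_i(x) = 0 for all i): OK

Verdict: the first failing condition is dual_feasibility -> dual.

dual


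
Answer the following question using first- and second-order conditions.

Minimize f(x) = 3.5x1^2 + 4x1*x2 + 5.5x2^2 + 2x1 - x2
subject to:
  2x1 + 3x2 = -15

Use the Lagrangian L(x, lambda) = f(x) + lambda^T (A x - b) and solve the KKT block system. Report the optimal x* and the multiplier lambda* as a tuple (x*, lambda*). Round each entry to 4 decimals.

Form the Lagrangian:
  L(x, lambda) = (1/2) x^T Q x + c^T x + lambda^T (A x - b)
Stationarity (grad_x L = 0): Q x + c + A^T lambda = 0.
Primal feasibility: A x = b.

This gives the KKT block system:
  [ Q   A^T ] [ x     ]   [-c ]
  [ A    0  ] [ lambda ] = [ b ]

Solving the linear system:
  x*      = (-2.9492, -3.0339)
  lambda* = (15.3898)
  f(x*)   = 113.9915

x* = (-2.9492, -3.0339), lambda* = (15.3898)


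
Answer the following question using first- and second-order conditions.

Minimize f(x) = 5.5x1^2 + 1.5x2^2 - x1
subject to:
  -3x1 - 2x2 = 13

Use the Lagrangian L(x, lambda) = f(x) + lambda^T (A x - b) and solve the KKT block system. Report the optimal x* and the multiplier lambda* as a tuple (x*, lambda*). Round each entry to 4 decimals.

Form the Lagrangian:
  L(x, lambda) = (1/2) x^T Q x + c^T x + lambda^T (A x - b)
Stationarity (grad_x L = 0): Q x + c + A^T lambda = 0.
Primal feasibility: A x = b.

This gives the KKT block system:
  [ Q   A^T ] [ x     ]   [-c ]
  [ A    0  ] [ lambda ] = [ b ]

Solving the linear system:
  x*      = (-1.5915, -4.1127)
  lambda* = (-6.169)
  f(x*)   = 40.8944

x* = (-1.5915, -4.1127), lambda* = (-6.169)


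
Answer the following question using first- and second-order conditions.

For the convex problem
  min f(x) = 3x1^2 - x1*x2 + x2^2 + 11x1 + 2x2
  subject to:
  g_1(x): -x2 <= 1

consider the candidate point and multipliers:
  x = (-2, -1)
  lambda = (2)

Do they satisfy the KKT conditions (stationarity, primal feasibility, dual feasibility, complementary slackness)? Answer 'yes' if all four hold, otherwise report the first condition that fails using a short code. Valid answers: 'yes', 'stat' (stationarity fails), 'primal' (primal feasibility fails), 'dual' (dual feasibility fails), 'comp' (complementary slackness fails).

Gradient of f: grad f(x) = Q x + c = (0, 2)
Constraint values g_i(x) = a_i^T x - b_i:
  g_1((-2, -1)) = 0
Stationarity residual: grad f(x) + sum_i lambda_i a_i = (0, 0)
  -> stationarity OK
Primal feasibility (all g_i <= 0): OK
Dual feasibility (all lambda_i >= 0): OK
Complementary slackness (lambda_i * g_i(x) = 0 for all i): OK

Verdict: yes, KKT holds.

yes


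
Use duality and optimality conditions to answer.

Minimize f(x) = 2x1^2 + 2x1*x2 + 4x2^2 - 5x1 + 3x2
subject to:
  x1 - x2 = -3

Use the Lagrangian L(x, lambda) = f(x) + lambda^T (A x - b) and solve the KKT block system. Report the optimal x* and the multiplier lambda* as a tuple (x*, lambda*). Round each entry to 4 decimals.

Form the Lagrangian:
  L(x, lambda) = (1/2) x^T Q x + c^T x + lambda^T (A x - b)
Stationarity (grad_x L = 0): Q x + c + A^T lambda = 0.
Primal feasibility: A x = b.

This gives the KKT block system:
  [ Q   A^T ] [ x     ]   [-c ]
  [ A    0  ] [ lambda ] = [ b ]

Solving the linear system:
  x*      = (-1.75, 1.25)
  lambda* = (9.5)
  f(x*)   = 20.5

x* = (-1.75, 1.25), lambda* = (9.5)


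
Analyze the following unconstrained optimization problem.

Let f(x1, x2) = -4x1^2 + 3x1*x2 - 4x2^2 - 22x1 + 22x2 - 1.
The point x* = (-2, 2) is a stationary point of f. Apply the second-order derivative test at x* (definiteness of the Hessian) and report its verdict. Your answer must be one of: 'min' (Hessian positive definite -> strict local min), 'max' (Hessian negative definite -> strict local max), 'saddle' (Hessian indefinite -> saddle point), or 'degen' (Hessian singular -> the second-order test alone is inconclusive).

Compute the Hessian H = grad^2 f:
  H = [[-8, 3], [3, -8]]
Verify stationarity: grad f(x*) = H x* + g = (0, 0).
Eigenvalues of H: -11, -5.
Both eigenvalues < 0, so H is negative definite -> x* is a strict local max.

max


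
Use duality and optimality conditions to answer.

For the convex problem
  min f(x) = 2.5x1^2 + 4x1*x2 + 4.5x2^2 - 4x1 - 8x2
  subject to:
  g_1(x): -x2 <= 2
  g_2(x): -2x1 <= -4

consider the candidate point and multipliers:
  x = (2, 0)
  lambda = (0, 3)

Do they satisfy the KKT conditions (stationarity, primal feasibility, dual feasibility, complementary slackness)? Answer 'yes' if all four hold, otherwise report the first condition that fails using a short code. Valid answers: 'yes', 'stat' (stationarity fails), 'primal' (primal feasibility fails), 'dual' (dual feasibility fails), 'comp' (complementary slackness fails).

Gradient of f: grad f(x) = Q x + c = (6, 0)
Constraint values g_i(x) = a_i^T x - b_i:
  g_1((2, 0)) = -2
  g_2((2, 0)) = 0
Stationarity residual: grad f(x) + sum_i lambda_i a_i = (0, 0)
  -> stationarity OK
Primal feasibility (all g_i <= 0): OK
Dual feasibility (all lambda_i >= 0): OK
Complementary slackness (lambda_i * g_i(x) = 0 for all i): OK

Verdict: yes, KKT holds.

yes


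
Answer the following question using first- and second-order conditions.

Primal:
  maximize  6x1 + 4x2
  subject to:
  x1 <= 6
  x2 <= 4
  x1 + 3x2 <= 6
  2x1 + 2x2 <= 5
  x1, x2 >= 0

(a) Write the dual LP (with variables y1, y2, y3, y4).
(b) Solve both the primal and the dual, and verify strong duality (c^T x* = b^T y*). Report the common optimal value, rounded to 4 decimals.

The standard primal-dual pair for 'max c^T x s.t. A x <= b, x >= 0' is:
  Dual:  min b^T y  s.t.  A^T y >= c,  y >= 0.

So the dual LP is:
  minimize  6y1 + 4y2 + 6y3 + 5y4
  subject to:
    y1 + y3 + 2y4 >= 6
    y2 + 3y3 + 2y4 >= 4
    y1, y2, y3, y4 >= 0

Solving the primal: x* = (2.5, 0).
  primal value c^T x* = 15.
Solving the dual: y* = (0, 0, 0, 3).
  dual value b^T y* = 15.
Strong duality: c^T x* = b^T y*. Confirmed.

15


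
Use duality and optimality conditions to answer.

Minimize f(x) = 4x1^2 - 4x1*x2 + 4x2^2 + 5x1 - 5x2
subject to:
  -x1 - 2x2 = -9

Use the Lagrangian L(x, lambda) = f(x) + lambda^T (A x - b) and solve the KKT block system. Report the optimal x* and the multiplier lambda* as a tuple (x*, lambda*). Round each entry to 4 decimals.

Form the Lagrangian:
  L(x, lambda) = (1/2) x^T Q x + c^T x + lambda^T (A x - b)
Stationarity (grad_x L = 0): Q x + c + A^T lambda = 0.
Primal feasibility: A x = b.

This gives the KKT block system:
  [ Q   A^T ] [ x     ]   [-c ]
  [ A    0  ] [ lambda ] = [ b ]

Solving the linear system:
  x*      = (2.0357, 3.4821)
  lambda* = (7.3571)
  f(x*)   = 29.4911

x* = (2.0357, 3.4821), lambda* = (7.3571)


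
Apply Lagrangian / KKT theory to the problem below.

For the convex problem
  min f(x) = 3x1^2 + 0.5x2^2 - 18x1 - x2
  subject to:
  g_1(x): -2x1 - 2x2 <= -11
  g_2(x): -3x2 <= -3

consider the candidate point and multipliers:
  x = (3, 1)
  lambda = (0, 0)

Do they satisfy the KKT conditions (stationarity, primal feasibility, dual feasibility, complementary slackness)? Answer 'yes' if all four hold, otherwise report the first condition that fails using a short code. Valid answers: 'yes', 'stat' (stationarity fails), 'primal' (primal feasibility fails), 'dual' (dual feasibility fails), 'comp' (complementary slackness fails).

Gradient of f: grad f(x) = Q x + c = (0, 0)
Constraint values g_i(x) = a_i^T x - b_i:
  g_1((3, 1)) = 3
  g_2((3, 1)) = 0
Stationarity residual: grad f(x) + sum_i lambda_i a_i = (0, 0)
  -> stationarity OK
Primal feasibility (all g_i <= 0): FAILS
Dual feasibility (all lambda_i >= 0): OK
Complementary slackness (lambda_i * g_i(x) = 0 for all i): OK

Verdict: the first failing condition is primal_feasibility -> primal.

primal


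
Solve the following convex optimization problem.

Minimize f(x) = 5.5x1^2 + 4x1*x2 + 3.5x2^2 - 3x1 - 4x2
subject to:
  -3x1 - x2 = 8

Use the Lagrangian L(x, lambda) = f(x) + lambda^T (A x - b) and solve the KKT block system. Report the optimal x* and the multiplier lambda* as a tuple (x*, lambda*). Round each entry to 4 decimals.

Form the Lagrangian:
  L(x, lambda) = (1/2) x^T Q x + c^T x + lambda^T (A x - b)
Stationarity (grad_x L = 0): Q x + c + A^T lambda = 0.
Primal feasibility: A x = b.

This gives the KKT block system:
  [ Q   A^T ] [ x     ]   [-c ]
  [ A    0  ] [ lambda ] = [ b ]

Solving the linear system:
  x*      = (-2.9, 0.7)
  lambda* = (-10.7)
  f(x*)   = 45.75

x* = (-2.9, 0.7), lambda* = (-10.7)


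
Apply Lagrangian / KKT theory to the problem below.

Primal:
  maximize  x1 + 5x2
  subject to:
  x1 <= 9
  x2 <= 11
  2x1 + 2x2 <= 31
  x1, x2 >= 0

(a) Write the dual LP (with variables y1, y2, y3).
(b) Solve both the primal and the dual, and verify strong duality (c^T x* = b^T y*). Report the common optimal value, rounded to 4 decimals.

The standard primal-dual pair for 'max c^T x s.t. A x <= b, x >= 0' is:
  Dual:  min b^T y  s.t.  A^T y >= c,  y >= 0.

So the dual LP is:
  minimize  9y1 + 11y2 + 31y3
  subject to:
    y1 + 2y3 >= 1
    y2 + 2y3 >= 5
    y1, y2, y3 >= 0

Solving the primal: x* = (4.5, 11).
  primal value c^T x* = 59.5.
Solving the dual: y* = (0, 4, 0.5).
  dual value b^T y* = 59.5.
Strong duality: c^T x* = b^T y*. Confirmed.

59.5


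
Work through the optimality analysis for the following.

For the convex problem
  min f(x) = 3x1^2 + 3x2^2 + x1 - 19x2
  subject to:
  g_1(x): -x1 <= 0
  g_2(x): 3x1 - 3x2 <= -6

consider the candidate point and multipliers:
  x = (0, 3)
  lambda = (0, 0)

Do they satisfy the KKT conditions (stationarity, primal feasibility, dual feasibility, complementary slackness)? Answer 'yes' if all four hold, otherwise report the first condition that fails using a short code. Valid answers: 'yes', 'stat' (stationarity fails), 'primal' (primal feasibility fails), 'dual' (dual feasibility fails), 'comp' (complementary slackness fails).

Gradient of f: grad f(x) = Q x + c = (1, -1)
Constraint values g_i(x) = a_i^T x - b_i:
  g_1((0, 3)) = 0
  g_2((0, 3)) = -3
Stationarity residual: grad f(x) + sum_i lambda_i a_i = (1, -1)
  -> stationarity FAILS
Primal feasibility (all g_i <= 0): OK
Dual feasibility (all lambda_i >= 0): OK
Complementary slackness (lambda_i * g_i(x) = 0 for all i): OK

Verdict: the first failing condition is stationarity -> stat.

stat


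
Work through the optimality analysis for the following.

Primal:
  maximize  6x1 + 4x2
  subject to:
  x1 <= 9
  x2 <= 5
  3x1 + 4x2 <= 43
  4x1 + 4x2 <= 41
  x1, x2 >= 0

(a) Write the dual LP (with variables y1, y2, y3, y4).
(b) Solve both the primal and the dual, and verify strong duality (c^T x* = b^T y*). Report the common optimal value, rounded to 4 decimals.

The standard primal-dual pair for 'max c^T x s.t. A x <= b, x >= 0' is:
  Dual:  min b^T y  s.t.  A^T y >= c,  y >= 0.

So the dual LP is:
  minimize  9y1 + 5y2 + 43y3 + 41y4
  subject to:
    y1 + 3y3 + 4y4 >= 6
    y2 + 4y3 + 4y4 >= 4
    y1, y2, y3, y4 >= 0

Solving the primal: x* = (9, 1.25).
  primal value c^T x* = 59.
Solving the dual: y* = (2, 0, 0, 1).
  dual value b^T y* = 59.
Strong duality: c^T x* = b^T y*. Confirmed.

59


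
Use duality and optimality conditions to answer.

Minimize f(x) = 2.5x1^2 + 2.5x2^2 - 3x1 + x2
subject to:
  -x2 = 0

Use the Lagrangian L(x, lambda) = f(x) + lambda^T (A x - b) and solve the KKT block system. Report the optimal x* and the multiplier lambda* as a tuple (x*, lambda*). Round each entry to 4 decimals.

Form the Lagrangian:
  L(x, lambda) = (1/2) x^T Q x + c^T x + lambda^T (A x - b)
Stationarity (grad_x L = 0): Q x + c + A^T lambda = 0.
Primal feasibility: A x = b.

This gives the KKT block system:
  [ Q   A^T ] [ x     ]   [-c ]
  [ A    0  ] [ lambda ] = [ b ]

Solving the linear system:
  x*      = (0.6, 0)
  lambda* = (1)
  f(x*)   = -0.9

x* = (0.6, 0), lambda* = (1)


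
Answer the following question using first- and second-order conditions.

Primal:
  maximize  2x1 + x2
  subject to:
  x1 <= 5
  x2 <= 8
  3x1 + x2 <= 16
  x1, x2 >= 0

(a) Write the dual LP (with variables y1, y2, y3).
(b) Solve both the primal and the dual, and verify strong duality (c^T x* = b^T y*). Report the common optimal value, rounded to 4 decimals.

The standard primal-dual pair for 'max c^T x s.t. A x <= b, x >= 0' is:
  Dual:  min b^T y  s.t.  A^T y >= c,  y >= 0.

So the dual LP is:
  minimize  5y1 + 8y2 + 16y3
  subject to:
    y1 + 3y3 >= 2
    y2 + y3 >= 1
    y1, y2, y3 >= 0

Solving the primal: x* = (2.6667, 8).
  primal value c^T x* = 13.3333.
Solving the dual: y* = (0, 0.3333, 0.6667).
  dual value b^T y* = 13.3333.
Strong duality: c^T x* = b^T y*. Confirmed.

13.3333


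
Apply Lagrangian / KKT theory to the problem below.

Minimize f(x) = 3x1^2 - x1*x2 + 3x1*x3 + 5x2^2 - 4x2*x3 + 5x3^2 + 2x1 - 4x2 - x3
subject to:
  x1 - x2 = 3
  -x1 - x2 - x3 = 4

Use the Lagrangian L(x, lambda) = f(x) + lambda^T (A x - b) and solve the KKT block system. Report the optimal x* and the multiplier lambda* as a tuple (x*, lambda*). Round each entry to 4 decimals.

Form the Lagrangian:
  L(x, lambda) = (1/2) x^T Q x + c^T x + lambda^T (A x - b)
Stationarity (grad_x L = 0): Q x + c + A^T lambda = 0.
Primal feasibility: A x = b.

This gives the KKT block system:
  [ Q   A^T ] [ x     ]   [-c ]
  [ A    0  ] [ lambda ] = [ b ]

Solving the linear system:
  x*      = (0.5172, -2.4828, -2.0345)
  lambda* = (-11.3448, -9.8621)
  f(x*)   = 43.2414

x* = (0.5172, -2.4828, -2.0345), lambda* = (-11.3448, -9.8621)
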